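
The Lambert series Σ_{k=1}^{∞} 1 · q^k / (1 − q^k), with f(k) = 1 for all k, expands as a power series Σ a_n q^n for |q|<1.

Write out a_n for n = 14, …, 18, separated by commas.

[q^14] f(14)=1,f(7)=1,f(2)=1,f(1)=1 ⇒ 4
[q^15] f(15)=1,f(5)=1,f(3)=1,f(1)=1 ⇒ 4
d|16:{16,8,4,2,1}  Σf=1+1+1+1+1=5
[q^17] f(1)=1,f(17)=1 ⇒ 2
n=18: 1·18 2·9 3·6 6·3 9·2 18·1  f→[1+1+1+1+1+1]=6

4, 4, 5, 2, 6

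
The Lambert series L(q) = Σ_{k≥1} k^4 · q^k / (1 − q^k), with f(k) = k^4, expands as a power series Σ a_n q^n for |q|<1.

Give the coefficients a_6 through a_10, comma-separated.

n=6: 1·6 2·3 3·2 6·1  f→[1+16+81+1296]=1394
n=7: 1·7 7·1  f→[1+2401]=2402
n=8: 1·8 2·4 4·2 8·1  f→[1+16+256+4096]=4369
d|9:{9,3,1}  Σf=6561+81+1=6643
[q^10] f(1)=1,f(2)=16,f(5)=625,f(10)=10000 ⇒ 10642

1394, 2402, 4369, 6643, 10642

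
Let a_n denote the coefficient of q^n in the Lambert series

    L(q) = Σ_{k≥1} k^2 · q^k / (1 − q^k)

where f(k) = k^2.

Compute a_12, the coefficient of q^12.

a_12 = 210

q^12  k|12↦f(k): 12:144 6:36 4:16 3:9 2:4 1:1  a_12=210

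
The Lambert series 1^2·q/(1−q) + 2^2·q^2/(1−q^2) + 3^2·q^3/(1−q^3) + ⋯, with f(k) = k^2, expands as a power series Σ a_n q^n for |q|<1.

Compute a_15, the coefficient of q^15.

a_15 = 260

[q^15] f(15)=225,f(5)=25,f(3)=9,f(1)=1 ⇒ 260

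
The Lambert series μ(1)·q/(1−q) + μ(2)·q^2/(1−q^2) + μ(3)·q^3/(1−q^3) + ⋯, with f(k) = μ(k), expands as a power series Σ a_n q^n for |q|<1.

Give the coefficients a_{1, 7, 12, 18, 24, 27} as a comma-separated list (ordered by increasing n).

d|1:{1}  Σμ=1=1
q^7  k|7↦μ(k): 1:1 7:-1  a_7=0
d|12:{12,6,4,3,2,1}  Σμ=0+1+0+(-1)+(-1)+1=0
q^18  k|18↦μ(k): 18:0 9:0 6:1 3:-1 2:-1 1:1  a_18=0
[q^24] μ(1)=1,μ(2)=-1,μ(3)=-1,μ(4)=0,μ(6)=1,μ(8)=0,μ(12)=0,μ(24)=0 ⇒ 0
[q^27] μ(27)=0,μ(9)=0,μ(3)=-1,μ(1)=1 ⇒ 0

1, 0, 0, 0, 0, 0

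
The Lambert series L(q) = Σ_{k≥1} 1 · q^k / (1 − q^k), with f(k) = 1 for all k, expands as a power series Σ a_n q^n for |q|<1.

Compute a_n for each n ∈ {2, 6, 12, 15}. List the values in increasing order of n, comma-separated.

d|2:{2,1}  Σf=1+1=2
d|6:{6,3,2,1}  Σf=1+1+1+1=4
d|12:{1,2,3,4,6,12}  Σf=1+1+1+1+1+1=6
d|15:{15,5,3,1}  Σf=1+1+1+1=4

2, 4, 6, 4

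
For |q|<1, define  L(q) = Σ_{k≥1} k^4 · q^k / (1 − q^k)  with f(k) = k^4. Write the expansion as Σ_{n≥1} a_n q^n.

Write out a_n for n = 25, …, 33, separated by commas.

q^25  k|25↦f(k): 25:390625 5:625 1:1  a_25=391251
[q^26] f(26)=456976,f(13)=28561,f(2)=16,f(1)=1 ⇒ 485554
n=27: 27·1 9·3 3·9 1·27  f→[531441+6561+81+1]=538084
q^28  k|28↦f(k): 1:1 2:16 4:256 7:2401 14:38416 28:614656  a_28=655746
n=29: 29·1 1·29  f→[707281+1]=707282
q^30  k|30↦f(k): 30:810000 15:50625 10:10000 6:1296 5:625 3:81 2:16 1:1  a_30=872644
n=31: 31·1 1·31  f→[923521+1]=923522
d|32:{32,16,8,4,2,1}  Σf=1048576+65536+4096+256+16+1=1118481
n=33: 1·33 3·11 11·3 33·1  f→[1+81+14641+1185921]=1200644

391251, 485554, 538084, 655746, 707282, 872644, 923522, 1118481, 1200644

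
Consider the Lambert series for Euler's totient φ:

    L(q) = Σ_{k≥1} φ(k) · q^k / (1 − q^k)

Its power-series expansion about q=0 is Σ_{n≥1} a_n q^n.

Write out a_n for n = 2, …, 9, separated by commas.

[q^2] φ(1)=1,φ(2)=1 ⇒ 2
q^3  k|3↦φ(k): 3:2 1:1  a_3=3
[q^4] φ(1)=1,φ(2)=1,φ(4)=2 ⇒ 4
q^5  k|5↦φ(k): 5:4 1:1  a_5=5
d|6:{1,2,3,6}  Σφ=1+1+2+2=6
q^7  k|7↦φ(k): 7:6 1:1  a_7=7
n=8: 1·8 2·4 4·2 8·1  φ→[1+1+2+4]=8
[q^9] φ(1)=1,φ(3)=2,φ(9)=6 ⇒ 9

2, 3, 4, 5, 6, 7, 8, 9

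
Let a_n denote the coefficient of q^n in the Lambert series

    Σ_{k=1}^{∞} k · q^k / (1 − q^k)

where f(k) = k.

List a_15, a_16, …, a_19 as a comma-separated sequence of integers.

[q^15] f(1)=1,f(3)=3,f(5)=5,f(15)=15 ⇒ 24
n=16: 16·1 8·2 4·4 2·8 1·16  f→[16+8+4+2+1]=31
d|17:{17,1}  Σf=17+1=18
d|18:{18,9,6,3,2,1}  Σf=18+9+6+3+2+1=39
q^19  k|19↦f(k): 1:1 19:19  a_19=20

24, 31, 18, 39, 20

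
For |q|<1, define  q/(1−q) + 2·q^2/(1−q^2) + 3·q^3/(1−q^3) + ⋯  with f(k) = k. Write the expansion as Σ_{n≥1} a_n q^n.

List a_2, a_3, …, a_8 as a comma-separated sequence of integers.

3, 4, 7, 6, 12, 8, 15

d|2:{2,1}  Σf=2+1=3
[q^3] f(1)=1,f(3)=3 ⇒ 4
n=4: 4·1 2·2 1·4  f→[4+2+1]=7
[q^5] f(1)=1,f(5)=5 ⇒ 6
[q^6] f(1)=1,f(2)=2,f(3)=3,f(6)=6 ⇒ 12
[q^7] f(7)=7,f(1)=1 ⇒ 8
n=8: 8·1 4·2 2·4 1·8  f→[8+4+2+1]=15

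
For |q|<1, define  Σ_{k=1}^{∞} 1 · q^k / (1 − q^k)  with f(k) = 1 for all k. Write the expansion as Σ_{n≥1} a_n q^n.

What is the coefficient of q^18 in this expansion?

d|18:{18,9,6,3,2,1}  Σf=1+1+1+1+1+1=6

a_18 = 6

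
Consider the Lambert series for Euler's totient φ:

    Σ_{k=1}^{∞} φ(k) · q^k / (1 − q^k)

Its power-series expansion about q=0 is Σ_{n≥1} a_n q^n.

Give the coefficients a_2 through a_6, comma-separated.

[q^2] φ(1)=1,φ(2)=1 ⇒ 2
[q^3] φ(3)=2,φ(1)=1 ⇒ 3
[q^4] φ(4)=2,φ(2)=1,φ(1)=1 ⇒ 4
[q^5] φ(1)=1,φ(5)=4 ⇒ 5
n=6: 6·1 3·2 2·3 1·6  φ→[2+2+1+1]=6

2, 3, 4, 5, 6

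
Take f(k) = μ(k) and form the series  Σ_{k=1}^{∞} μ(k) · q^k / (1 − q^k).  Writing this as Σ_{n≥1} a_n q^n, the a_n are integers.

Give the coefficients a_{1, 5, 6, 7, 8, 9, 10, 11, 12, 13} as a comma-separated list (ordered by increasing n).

q^1  k|1↦μ(k): 1:1  a_1=1
n=5: 1·5 5·1  μ→[1+(-1)]=0
q^6  k|6↦μ(k): 1:1 2:-1 3:-1 6:1  a_6=0
q^7  k|7↦μ(k): 7:-1 1:1  a_7=0
d|8:{8,4,2,1}  Σμ=0+0+(-1)+1=0
n=9: 9·1 3·3 1·9  μ→[0+(-1)+1]=0
n=10: 10·1 5·2 2·5 1·10  μ→[1+(-1)+(-1)+1]=0
[q^11] μ(11)=-1,μ(1)=1 ⇒ 0
q^12  k|12↦μ(k): 1:1 2:-1 3:-1 4:0 6:1 12:0  a_12=0
n=13: 1·13 13·1  μ→[1+(-1)]=0

1, 0, 0, 0, 0, 0, 0, 0, 0, 0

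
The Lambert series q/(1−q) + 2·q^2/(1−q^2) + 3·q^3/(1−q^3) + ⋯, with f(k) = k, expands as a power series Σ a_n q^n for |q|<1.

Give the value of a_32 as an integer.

q^32  k|32↦f(k): 32:32 16:16 8:8 4:4 2:2 1:1  a_32=63

a_32 = 63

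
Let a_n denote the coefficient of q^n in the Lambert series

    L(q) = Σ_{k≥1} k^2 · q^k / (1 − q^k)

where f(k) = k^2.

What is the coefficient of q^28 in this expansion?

a_28 = 1050

q^28  k|28↦f(k): 1:1 2:4 4:16 7:49 14:196 28:784  a_28=1050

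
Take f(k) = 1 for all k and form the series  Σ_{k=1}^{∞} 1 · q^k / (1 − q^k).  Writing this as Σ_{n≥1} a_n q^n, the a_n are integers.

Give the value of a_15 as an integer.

a_15 = 4

q^15  k|15↦f(k): 1:1 3:1 5:1 15:1  a_15=4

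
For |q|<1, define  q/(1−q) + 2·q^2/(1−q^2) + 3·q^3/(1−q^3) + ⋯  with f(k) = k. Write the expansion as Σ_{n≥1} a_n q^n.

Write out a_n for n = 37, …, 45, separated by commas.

d|37:{1,37}  Σf=1+37=38
q^38  k|38↦f(k): 1:1 2:2 19:19 38:38  a_38=60
d|39:{39,13,3,1}  Σf=39+13+3+1=56
n=40: 1·40 2·20 4·10 5·8 8·5 10·4 20·2 40·1  f→[1+2+4+5+8+10+20+40]=90
n=41: 1·41 41·1  f→[1+41]=42
q^42  k|42↦f(k): 1:1 2:2 3:3 6:6 7:7 14:14 21:21 42:42  a_42=96
[q^43] f(1)=1,f(43)=43 ⇒ 44
q^44  k|44↦f(k): 44:44 22:22 11:11 4:4 2:2 1:1  a_44=84
[q^45] f(1)=1,f(3)=3,f(5)=5,f(9)=9,f(15)=15,f(45)=45 ⇒ 78

38, 60, 56, 90, 42, 96, 44, 84, 78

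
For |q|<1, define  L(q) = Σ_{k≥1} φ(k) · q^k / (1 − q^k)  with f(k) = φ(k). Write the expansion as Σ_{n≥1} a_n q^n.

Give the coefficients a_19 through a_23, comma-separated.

d|19:{19,1}  Σφ=18+1=19
[q^20] φ(1)=1,φ(2)=1,φ(4)=2,φ(5)=4,φ(10)=4,φ(20)=8 ⇒ 20
q^21  k|21↦φ(k): 1:1 3:2 7:6 21:12  a_21=21
q^22  k|22↦φ(k): 22:10 11:10 2:1 1:1  a_22=22
n=23: 1·23 23·1  φ→[1+22]=23

19, 20, 21, 22, 23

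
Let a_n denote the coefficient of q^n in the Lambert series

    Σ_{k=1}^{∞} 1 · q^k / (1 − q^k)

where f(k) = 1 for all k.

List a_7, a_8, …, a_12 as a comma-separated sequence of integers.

d|7:{1,7}  Σf=1+1=2
n=8: 8·1 4·2 2·4 1·8  f→[1+1+1+1]=4
[q^9] f(1)=1,f(3)=1,f(9)=1 ⇒ 3
n=10: 10·1 5·2 2·5 1·10  f→[1+1+1+1]=4
[q^11] f(1)=1,f(11)=1 ⇒ 2
q^12  k|12↦f(k): 12:1 6:1 4:1 3:1 2:1 1:1  a_12=6

2, 4, 3, 4, 2, 6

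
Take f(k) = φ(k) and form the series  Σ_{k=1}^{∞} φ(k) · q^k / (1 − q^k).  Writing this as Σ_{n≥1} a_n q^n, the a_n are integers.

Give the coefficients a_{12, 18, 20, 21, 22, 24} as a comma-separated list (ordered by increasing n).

d|12:{12,6,4,3,2,1}  Σφ=4+2+2+2+1+1=12
[q^18] φ(18)=6,φ(9)=6,φ(6)=2,φ(3)=2,φ(2)=1,φ(1)=1 ⇒ 18
d|20:{1,2,4,5,10,20}  Σφ=1+1+2+4+4+8=20
n=21: 1·21 3·7 7·3 21·1  φ→[1+2+6+12]=21
q^22  k|22↦φ(k): 1:1 2:1 11:10 22:10  a_22=22
n=24: 1·24 2·12 3·8 4·6 6·4 8·3 12·2 24·1  φ→[1+1+2+2+2+4+4+8]=24

12, 18, 20, 21, 22, 24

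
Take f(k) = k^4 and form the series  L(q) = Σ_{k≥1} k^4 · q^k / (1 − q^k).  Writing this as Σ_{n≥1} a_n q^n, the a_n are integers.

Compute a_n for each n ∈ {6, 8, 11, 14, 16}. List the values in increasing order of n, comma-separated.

d|6:{1,2,3,6}  Σf=1+16+81+1296=1394
n=8: 8·1 4·2 2·4 1·8  f→[4096+256+16+1]=4369
d|11:{11,1}  Σf=14641+1=14642
q^14  k|14↦f(k): 14:38416 7:2401 2:16 1:1  a_14=40834
[q^16] f(1)=1,f(2)=16,f(4)=256,f(8)=4096,f(16)=65536 ⇒ 69905

1394, 4369, 14642, 40834, 69905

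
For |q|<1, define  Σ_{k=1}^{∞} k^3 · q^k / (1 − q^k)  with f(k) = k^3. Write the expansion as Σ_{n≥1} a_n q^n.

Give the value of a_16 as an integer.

n=16: 16·1 8·2 4·4 2·8 1·16  f→[4096+512+64+8+1]=4681

a_16 = 4681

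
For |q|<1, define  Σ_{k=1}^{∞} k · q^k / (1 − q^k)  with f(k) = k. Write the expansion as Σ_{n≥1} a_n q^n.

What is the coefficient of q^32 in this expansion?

[q^32] f(32)=32,f(16)=16,f(8)=8,f(4)=4,f(2)=2,f(1)=1 ⇒ 63

a_32 = 63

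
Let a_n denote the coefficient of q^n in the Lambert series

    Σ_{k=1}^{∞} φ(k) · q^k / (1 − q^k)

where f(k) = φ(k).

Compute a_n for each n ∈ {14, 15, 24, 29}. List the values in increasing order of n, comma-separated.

n=14: 14·1 7·2 2·7 1·14  φ→[6+6+1+1]=14
[q^15] φ(15)=8,φ(5)=4,φ(3)=2,φ(1)=1 ⇒ 15
q^24  k|24↦φ(k): 24:8 12:4 8:4 6:2 4:2 3:2 2:1 1:1  a_24=24
n=29: 1·29 29·1  φ→[1+28]=29

14, 15, 24, 29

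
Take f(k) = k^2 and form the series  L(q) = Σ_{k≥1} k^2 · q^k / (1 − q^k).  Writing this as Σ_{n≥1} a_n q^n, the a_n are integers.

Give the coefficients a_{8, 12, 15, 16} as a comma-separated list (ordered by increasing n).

[q^8] f(8)=64,f(4)=16,f(2)=4,f(1)=1 ⇒ 85
[q^12] f(12)=144,f(6)=36,f(4)=16,f(3)=9,f(2)=4,f(1)=1 ⇒ 210
n=15: 15·1 5·3 3·5 1·15  f→[225+25+9+1]=260
q^16  k|16↦f(k): 16:256 8:64 4:16 2:4 1:1  a_16=341

85, 210, 260, 341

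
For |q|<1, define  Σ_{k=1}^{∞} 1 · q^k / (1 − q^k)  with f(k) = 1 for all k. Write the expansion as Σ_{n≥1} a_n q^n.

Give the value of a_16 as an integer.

a_16 = 5

q^16  k|16↦f(k): 1:1 2:1 4:1 8:1 16:1  a_16=5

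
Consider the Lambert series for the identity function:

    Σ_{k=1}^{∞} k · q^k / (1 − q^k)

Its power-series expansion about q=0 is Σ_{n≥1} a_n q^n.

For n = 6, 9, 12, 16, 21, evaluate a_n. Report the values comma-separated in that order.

q^6  k|6↦f(k): 1:1 2:2 3:3 6:6  a_6=12
[q^9] f(1)=1,f(3)=3,f(9)=9 ⇒ 13
n=12: 12·1 6·2 4·3 3·4 2·6 1·12  f→[12+6+4+3+2+1]=28
q^16  k|16↦f(k): 1:1 2:2 4:4 8:8 16:16  a_16=31
n=21: 1·21 3·7 7·3 21·1  f→[1+3+7+21]=32

12, 13, 28, 31, 32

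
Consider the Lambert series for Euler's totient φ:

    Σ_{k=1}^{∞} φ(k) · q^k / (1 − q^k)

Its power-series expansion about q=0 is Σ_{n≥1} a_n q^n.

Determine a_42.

q^42  k|42↦φ(k): 42:12 21:12 14:6 7:6 6:2 3:2 2:1 1:1  a_42=42

a_42 = 42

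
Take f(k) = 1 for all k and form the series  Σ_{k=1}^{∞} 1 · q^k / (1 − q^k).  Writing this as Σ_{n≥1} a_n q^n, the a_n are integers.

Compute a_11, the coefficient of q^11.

d|11:{11,1}  Σf=1+1=2

a_11 = 2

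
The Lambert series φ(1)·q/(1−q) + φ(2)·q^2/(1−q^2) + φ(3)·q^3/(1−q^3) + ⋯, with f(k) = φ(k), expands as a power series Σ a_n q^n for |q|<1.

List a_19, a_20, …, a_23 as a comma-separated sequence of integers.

d|19:{1,19}  Σφ=1+18=19
[q^20] φ(1)=1,φ(2)=1,φ(4)=2,φ(5)=4,φ(10)=4,φ(20)=8 ⇒ 20
d|21:{1,3,7,21}  Σφ=1+2+6+12=21
d|22:{22,11,2,1}  Σφ=10+10+1+1=22
n=23: 23·1 1·23  φ→[22+1]=23

19, 20, 21, 22, 23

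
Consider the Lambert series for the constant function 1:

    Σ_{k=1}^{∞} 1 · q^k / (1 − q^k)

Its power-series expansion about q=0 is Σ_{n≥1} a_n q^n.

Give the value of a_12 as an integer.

[q^12] f(12)=1,f(6)=1,f(4)=1,f(3)=1,f(2)=1,f(1)=1 ⇒ 6

a_12 = 6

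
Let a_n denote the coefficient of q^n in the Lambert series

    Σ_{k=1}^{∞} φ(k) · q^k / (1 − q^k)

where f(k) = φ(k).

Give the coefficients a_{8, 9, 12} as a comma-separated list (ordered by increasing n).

n=8: 1·8 2·4 4·2 8·1  φ→[1+1+2+4]=8
d|9:{9,3,1}  Σφ=6+2+1=9
n=12: 12·1 6·2 4·3 3·4 2·6 1·12  φ→[4+2+2+2+1+1]=12

8, 9, 12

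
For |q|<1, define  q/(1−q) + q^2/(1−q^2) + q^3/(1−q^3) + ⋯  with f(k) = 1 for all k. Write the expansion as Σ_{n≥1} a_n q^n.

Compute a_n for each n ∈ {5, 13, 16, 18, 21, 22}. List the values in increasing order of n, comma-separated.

d|5:{1,5}  Σf=1+1=2
n=13: 1·13 13·1  f→[1+1]=2
n=16: 1·16 2·8 4·4 8·2 16·1  f→[1+1+1+1+1]=5
q^18  k|18↦f(k): 18:1 9:1 6:1 3:1 2:1 1:1  a_18=6
q^21  k|21↦f(k): 21:1 7:1 3:1 1:1  a_21=4
n=22: 22·1 11·2 2·11 1·22  f→[1+1+1+1]=4

2, 2, 5, 6, 4, 4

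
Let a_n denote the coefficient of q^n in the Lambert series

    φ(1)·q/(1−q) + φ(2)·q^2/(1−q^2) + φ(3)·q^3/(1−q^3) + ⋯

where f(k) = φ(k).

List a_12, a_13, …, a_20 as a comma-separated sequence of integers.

[q^12] φ(12)=4,φ(6)=2,φ(4)=2,φ(3)=2,φ(2)=1,φ(1)=1 ⇒ 12
[q^13] φ(13)=12,φ(1)=1 ⇒ 13
d|14:{1,2,7,14}  Σφ=1+1+6+6=14
q^15  k|15↦φ(k): 15:8 5:4 3:2 1:1  a_15=15
n=16: 1·16 2·8 4·4 8·2 16·1  φ→[1+1+2+4+8]=16
[q^17] φ(1)=1,φ(17)=16 ⇒ 17
[q^18] φ(1)=1,φ(2)=1,φ(3)=2,φ(6)=2,φ(9)=6,φ(18)=6 ⇒ 18
d|19:{1,19}  Σφ=1+18=19
d|20:{20,10,5,4,2,1}  Σφ=8+4+4+2+1+1=20

12, 13, 14, 15, 16, 17, 18, 19, 20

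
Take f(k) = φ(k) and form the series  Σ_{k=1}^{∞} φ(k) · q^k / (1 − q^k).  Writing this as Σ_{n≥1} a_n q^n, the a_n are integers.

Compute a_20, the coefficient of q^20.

n=20: 20·1 10·2 5·4 4·5 2·10 1·20  φ→[8+4+4+2+1+1]=20

a_20 = 20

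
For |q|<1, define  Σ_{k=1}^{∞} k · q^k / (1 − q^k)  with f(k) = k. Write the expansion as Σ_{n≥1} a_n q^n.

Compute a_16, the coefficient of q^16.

d|16:{16,8,4,2,1}  Σf=16+8+4+2+1=31

a_16 = 31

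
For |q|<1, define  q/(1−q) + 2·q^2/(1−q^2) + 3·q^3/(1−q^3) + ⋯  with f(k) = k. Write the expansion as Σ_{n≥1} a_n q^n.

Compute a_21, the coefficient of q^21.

a_21 = 32

[q^21] f(1)=1,f(3)=3,f(7)=7,f(21)=21 ⇒ 32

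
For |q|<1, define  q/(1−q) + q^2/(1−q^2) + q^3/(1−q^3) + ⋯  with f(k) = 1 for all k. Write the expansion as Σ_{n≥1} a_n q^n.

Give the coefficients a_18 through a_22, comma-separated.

6, 2, 6, 4, 4

d|18:{18,9,6,3,2,1}  Σf=1+1+1+1+1+1=6
[q^19] f(1)=1,f(19)=1 ⇒ 2
d|20:{1,2,4,5,10,20}  Σf=1+1+1+1+1+1=6
n=21: 1·21 3·7 7·3 21·1  f→[1+1+1+1]=4
[q^22] f(22)=1,f(11)=1,f(2)=1,f(1)=1 ⇒ 4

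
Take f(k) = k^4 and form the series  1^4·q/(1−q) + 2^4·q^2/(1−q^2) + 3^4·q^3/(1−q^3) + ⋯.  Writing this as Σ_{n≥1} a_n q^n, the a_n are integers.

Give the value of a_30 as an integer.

q^30  k|30↦f(k): 1:1 2:16 3:81 5:625 6:1296 10:10000 15:50625 30:810000  a_30=872644

a_30 = 872644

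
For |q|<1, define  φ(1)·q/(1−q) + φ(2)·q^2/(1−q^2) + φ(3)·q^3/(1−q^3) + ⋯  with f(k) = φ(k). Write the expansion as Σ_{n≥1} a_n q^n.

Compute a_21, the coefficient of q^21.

d|21:{21,7,3,1}  Σφ=12+6+2+1=21

a_21 = 21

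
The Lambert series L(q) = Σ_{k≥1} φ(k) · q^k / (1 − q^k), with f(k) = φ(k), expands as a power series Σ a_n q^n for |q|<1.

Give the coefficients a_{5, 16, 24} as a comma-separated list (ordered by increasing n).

q^5  k|5↦φ(k): 1:1 5:4  a_5=5
[q^16] φ(16)=8,φ(8)=4,φ(4)=2,φ(2)=1,φ(1)=1 ⇒ 16
[q^24] φ(1)=1,φ(2)=1,φ(3)=2,φ(4)=2,φ(6)=2,φ(8)=4,φ(12)=4,φ(24)=8 ⇒ 24

5, 16, 24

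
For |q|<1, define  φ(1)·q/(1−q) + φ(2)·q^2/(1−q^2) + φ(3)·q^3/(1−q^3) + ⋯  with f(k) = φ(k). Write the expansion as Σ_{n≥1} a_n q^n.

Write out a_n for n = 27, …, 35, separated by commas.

n=27: 1·27 3·9 9·3 27·1  φ→[1+2+6+18]=27
q^28  k|28↦φ(k): 1:1 2:1 4:2 7:6 14:6 28:12  a_28=28
q^29  k|29↦φ(k): 1:1 29:28  a_29=29
d|30:{30,15,10,6,5,3,2,1}  Σφ=8+8+4+2+4+2+1+1=30
n=31: 31·1 1·31  φ→[30+1]=31
[q^32] φ(32)=16,φ(16)=8,φ(8)=4,φ(4)=2,φ(2)=1,φ(1)=1 ⇒ 32
d|33:{1,3,11,33}  Σφ=1+2+10+20=33
[q^34] φ(1)=1,φ(2)=1,φ(17)=16,φ(34)=16 ⇒ 34
[q^35] φ(35)=24,φ(7)=6,φ(5)=4,φ(1)=1 ⇒ 35

27, 28, 29, 30, 31, 32, 33, 34, 35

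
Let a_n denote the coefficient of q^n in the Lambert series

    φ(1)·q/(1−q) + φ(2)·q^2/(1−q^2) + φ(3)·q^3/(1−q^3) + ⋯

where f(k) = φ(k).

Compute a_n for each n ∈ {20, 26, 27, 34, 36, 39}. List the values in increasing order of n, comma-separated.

n=20: 1·20 2·10 4·5 5·4 10·2 20·1  φ→[1+1+2+4+4+8]=20
n=26: 1·26 2·13 13·2 26·1  φ→[1+1+12+12]=26
d|27:{1,3,9,27}  Σφ=1+2+6+18=27
[q^34] φ(34)=16,φ(17)=16,φ(2)=1,φ(1)=1 ⇒ 34
q^36  k|36↦φ(k): 36:12 18:6 12:4 9:6 6:2 4:2 3:2 2:1 1:1  a_36=36
n=39: 39·1 13·3 3·13 1·39  φ→[24+12+2+1]=39

20, 26, 27, 34, 36, 39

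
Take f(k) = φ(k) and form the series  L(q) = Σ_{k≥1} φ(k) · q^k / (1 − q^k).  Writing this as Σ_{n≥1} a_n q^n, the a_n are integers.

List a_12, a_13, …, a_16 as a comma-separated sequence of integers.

q^12  k|12↦φ(k): 1:1 2:1 3:2 4:2 6:2 12:4  a_12=12
[q^13] φ(1)=1,φ(13)=12 ⇒ 13
q^14  k|14↦φ(k): 14:6 7:6 2:1 1:1  a_14=14
d|15:{15,5,3,1}  Σφ=8+4+2+1=15
[q^16] φ(16)=8,φ(8)=4,φ(4)=2,φ(2)=1,φ(1)=1 ⇒ 16

12, 13, 14, 15, 16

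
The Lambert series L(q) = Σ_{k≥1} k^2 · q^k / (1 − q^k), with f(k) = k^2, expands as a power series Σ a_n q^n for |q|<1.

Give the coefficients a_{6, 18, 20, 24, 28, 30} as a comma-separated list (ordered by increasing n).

50, 455, 546, 850, 1050, 1300

d|6:{6,3,2,1}  Σf=36+9+4+1=50
n=18: 1·18 2·9 3·6 6·3 9·2 18·1  f→[1+4+9+36+81+324]=455
d|20:{20,10,5,4,2,1}  Σf=400+100+25+16+4+1=546
d|24:{24,12,8,6,4,3,2,1}  Σf=576+144+64+36+16+9+4+1=850
d|28:{28,14,7,4,2,1}  Σf=784+196+49+16+4+1=1050
n=30: 1·30 2·15 3·10 5·6 6·5 10·3 15·2 30·1  f→[1+4+9+25+36+100+225+900]=1300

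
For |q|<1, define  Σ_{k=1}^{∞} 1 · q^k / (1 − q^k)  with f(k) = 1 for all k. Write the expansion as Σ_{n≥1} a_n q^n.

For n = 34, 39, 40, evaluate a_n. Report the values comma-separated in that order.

n=34: 1·34 2·17 17·2 34·1  f→[1+1+1+1]=4
n=39: 1·39 3·13 13·3 39·1  f→[1+1+1+1]=4
d|40:{1,2,4,5,8,10,20,40}  Σf=1+1+1+1+1+1+1+1=8

4, 4, 8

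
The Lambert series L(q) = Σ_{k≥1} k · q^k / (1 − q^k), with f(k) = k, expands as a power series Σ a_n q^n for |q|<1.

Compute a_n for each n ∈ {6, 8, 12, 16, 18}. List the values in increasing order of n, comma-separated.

d|6:{1,2,3,6}  Σf=1+2+3+6=12
[q^8] f(1)=1,f(2)=2,f(4)=4,f(8)=8 ⇒ 15
d|12:{1,2,3,4,6,12}  Σf=1+2+3+4+6+12=28
q^16  k|16↦f(k): 16:16 8:8 4:4 2:2 1:1  a_16=31
[q^18] f(1)=1,f(2)=2,f(3)=3,f(6)=6,f(9)=9,f(18)=18 ⇒ 39

12, 15, 28, 31, 39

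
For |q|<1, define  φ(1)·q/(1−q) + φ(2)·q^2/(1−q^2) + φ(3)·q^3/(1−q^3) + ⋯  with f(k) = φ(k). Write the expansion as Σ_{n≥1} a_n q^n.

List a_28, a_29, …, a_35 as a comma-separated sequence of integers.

[q^28] φ(28)=12,φ(14)=6,φ(7)=6,φ(4)=2,φ(2)=1,φ(1)=1 ⇒ 28
n=29: 1·29 29·1  φ→[1+28]=29
n=30: 1·30 2·15 3·10 5·6 6·5 10·3 15·2 30·1  φ→[1+1+2+4+2+4+8+8]=30
n=31: 1·31 31·1  φ→[1+30]=31
[q^32] φ(32)=16,φ(16)=8,φ(8)=4,φ(4)=2,φ(2)=1,φ(1)=1 ⇒ 32
d|33:{33,11,3,1}  Σφ=20+10+2+1=33
q^34  k|34↦φ(k): 1:1 2:1 17:16 34:16  a_34=34
n=35: 35·1 7·5 5·7 1·35  φ→[24+6+4+1]=35

28, 29, 30, 31, 32, 33, 34, 35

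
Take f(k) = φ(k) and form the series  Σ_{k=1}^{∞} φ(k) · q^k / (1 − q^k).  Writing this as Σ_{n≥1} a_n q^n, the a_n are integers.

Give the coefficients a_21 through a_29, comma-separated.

[q^21] φ(1)=1,φ(3)=2,φ(7)=6,φ(21)=12 ⇒ 21
d|22:{22,11,2,1}  Σφ=10+10+1+1=22
q^23  k|23↦φ(k): 1:1 23:22  a_23=23
d|24:{1,2,3,4,6,8,12,24}  Σφ=1+1+2+2+2+4+4+8=24
q^25  k|25↦φ(k): 25:20 5:4 1:1  a_25=25
[q^26] φ(1)=1,φ(2)=1,φ(13)=12,φ(26)=12 ⇒ 26
n=27: 27·1 9·3 3·9 1·27  φ→[18+6+2+1]=27
q^28  k|28↦φ(k): 1:1 2:1 4:2 7:6 14:6 28:12  a_28=28
d|29:{29,1}  Σφ=28+1=29

21, 22, 23, 24, 25, 26, 27, 28, 29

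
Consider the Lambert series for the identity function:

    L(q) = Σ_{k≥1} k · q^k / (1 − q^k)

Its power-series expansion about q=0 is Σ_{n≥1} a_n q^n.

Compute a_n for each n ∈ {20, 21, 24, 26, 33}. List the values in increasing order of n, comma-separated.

d|20:{20,10,5,4,2,1}  Σf=20+10+5+4+2+1=42
q^21  k|21↦f(k): 21:21 7:7 3:3 1:1  a_21=32
[q^24] f(1)=1,f(2)=2,f(3)=3,f(4)=4,f(6)=6,f(8)=8,f(12)=12,f(24)=24 ⇒ 60
n=26: 1·26 2·13 13·2 26·1  f→[1+2+13+26]=42
d|33:{1,3,11,33}  Σf=1+3+11+33=48

42, 32, 60, 42, 48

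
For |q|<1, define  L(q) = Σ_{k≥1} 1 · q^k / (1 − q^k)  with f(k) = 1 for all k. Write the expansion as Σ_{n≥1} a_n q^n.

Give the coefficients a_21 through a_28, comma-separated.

4, 4, 2, 8, 3, 4, 4, 6

[q^21] f(21)=1,f(7)=1,f(3)=1,f(1)=1 ⇒ 4
n=22: 22·1 11·2 2·11 1·22  f→[1+1+1+1]=4
n=23: 23·1 1·23  f→[1+1]=2
d|24:{24,12,8,6,4,3,2,1}  Σf=1+1+1+1+1+1+1+1=8
n=25: 1·25 5·5 25·1  f→[1+1+1]=3
d|26:{1,2,13,26}  Σf=1+1+1+1=4
[q^27] f(1)=1,f(3)=1,f(9)=1,f(27)=1 ⇒ 4
d|28:{1,2,4,7,14,28}  Σf=1+1+1+1+1+1=6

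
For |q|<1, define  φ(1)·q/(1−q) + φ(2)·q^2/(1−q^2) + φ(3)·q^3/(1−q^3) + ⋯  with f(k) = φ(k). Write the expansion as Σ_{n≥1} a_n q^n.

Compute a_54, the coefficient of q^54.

d|54:{54,27,18,9,6,3,2,1}  Σφ=18+18+6+6+2+2+1+1=54

a_54 = 54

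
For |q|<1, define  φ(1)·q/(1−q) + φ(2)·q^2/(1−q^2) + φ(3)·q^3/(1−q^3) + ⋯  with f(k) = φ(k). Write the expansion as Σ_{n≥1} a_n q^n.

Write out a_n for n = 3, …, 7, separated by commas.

[q^3] φ(3)=2,φ(1)=1 ⇒ 3
n=4: 4·1 2·2 1·4  φ→[2+1+1]=4
q^5  k|5↦φ(k): 5:4 1:1  a_5=5
n=6: 1·6 2·3 3·2 6·1  φ→[1+1+2+2]=6
[q^7] φ(1)=1,φ(7)=6 ⇒ 7

3, 4, 5, 6, 7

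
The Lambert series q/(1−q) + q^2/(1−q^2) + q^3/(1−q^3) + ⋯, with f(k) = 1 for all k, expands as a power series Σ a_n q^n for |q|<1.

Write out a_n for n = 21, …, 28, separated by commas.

d|21:{21,7,3,1}  Σf=1+1+1+1=4
q^22  k|22↦f(k): 1:1 2:1 11:1 22:1  a_22=4
n=23: 23·1 1·23  f→[1+1]=2
n=24: 1·24 2·12 3·8 4·6 6·4 8·3 12·2 24·1  f→[1+1+1+1+1+1+1+1]=8
n=25: 1·25 5·5 25·1  f→[1+1+1]=3
n=26: 26·1 13·2 2·13 1·26  f→[1+1+1+1]=4
n=27: 27·1 9·3 3·9 1·27  f→[1+1+1+1]=4
n=28: 28·1 14·2 7·4 4·7 2·14 1·28  f→[1+1+1+1+1+1]=6

4, 4, 2, 8, 3, 4, 4, 6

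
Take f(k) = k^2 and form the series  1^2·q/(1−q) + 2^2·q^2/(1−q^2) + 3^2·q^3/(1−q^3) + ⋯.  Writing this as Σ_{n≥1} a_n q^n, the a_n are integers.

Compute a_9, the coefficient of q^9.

q^9  k|9↦f(k): 9:81 3:9 1:1  a_9=91

a_9 = 91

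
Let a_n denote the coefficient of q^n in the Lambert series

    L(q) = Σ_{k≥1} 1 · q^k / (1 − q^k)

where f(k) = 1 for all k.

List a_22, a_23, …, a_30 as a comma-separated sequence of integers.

[q^22] f(1)=1,f(2)=1,f(11)=1,f(22)=1 ⇒ 4
d|23:{23,1}  Σf=1+1=2
d|24:{1,2,3,4,6,8,12,24}  Σf=1+1+1+1+1+1+1+1=8
n=25: 25·1 5·5 1·25  f→[1+1+1]=3
[q^26] f(26)=1,f(13)=1,f(2)=1,f(1)=1 ⇒ 4
q^27  k|27↦f(k): 27:1 9:1 3:1 1:1  a_27=4
n=28: 28·1 14·2 7·4 4·7 2·14 1·28  f→[1+1+1+1+1+1]=6
d|29:{29,1}  Σf=1+1=2
n=30: 30·1 15·2 10·3 6·5 5·6 3·10 2·15 1·30  f→[1+1+1+1+1+1+1+1]=8

4, 2, 8, 3, 4, 4, 6, 2, 8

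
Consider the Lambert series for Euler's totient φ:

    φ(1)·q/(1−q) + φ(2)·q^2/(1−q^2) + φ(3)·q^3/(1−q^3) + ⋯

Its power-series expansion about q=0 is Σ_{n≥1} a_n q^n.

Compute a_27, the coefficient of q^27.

[q^27] φ(27)=18,φ(9)=6,φ(3)=2,φ(1)=1 ⇒ 27

a_27 = 27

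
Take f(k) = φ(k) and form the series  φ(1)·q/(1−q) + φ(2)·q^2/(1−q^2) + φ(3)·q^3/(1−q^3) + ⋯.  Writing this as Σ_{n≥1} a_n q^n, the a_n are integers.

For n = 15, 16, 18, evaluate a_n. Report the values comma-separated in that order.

[q^15] φ(15)=8,φ(5)=4,φ(3)=2,φ(1)=1 ⇒ 15
[q^16] φ(1)=1,φ(2)=1,φ(4)=2,φ(8)=4,φ(16)=8 ⇒ 16
d|18:{18,9,6,3,2,1}  Σφ=6+6+2+2+1+1=18

15, 16, 18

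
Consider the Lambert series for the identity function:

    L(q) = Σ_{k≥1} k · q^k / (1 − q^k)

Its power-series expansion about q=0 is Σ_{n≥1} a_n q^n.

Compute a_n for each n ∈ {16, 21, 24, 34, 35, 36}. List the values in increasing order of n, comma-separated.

q^16  k|16↦f(k): 16:16 8:8 4:4 2:2 1:1  a_16=31
n=21: 1·21 3·7 7·3 21·1  f→[1+3+7+21]=32
d|24:{1,2,3,4,6,8,12,24}  Σf=1+2+3+4+6+8+12+24=60
q^34  k|34↦f(k): 1:1 2:2 17:17 34:34  a_34=54
q^35  k|35↦f(k): 35:35 7:7 5:5 1:1  a_35=48
n=36: 36·1 18·2 12·3 9·4 6·6 4·9 3·12 2·18 1·36  f→[36+18+12+9+6+4+3+2+1]=91

31, 32, 60, 54, 48, 91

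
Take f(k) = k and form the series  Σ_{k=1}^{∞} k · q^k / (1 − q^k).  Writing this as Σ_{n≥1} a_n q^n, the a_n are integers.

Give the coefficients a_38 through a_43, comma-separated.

n=38: 1·38 2·19 19·2 38·1  f→[1+2+19+38]=60
[q^39] f(39)=39,f(13)=13,f(3)=3,f(1)=1 ⇒ 56
n=40: 1·40 2·20 4·10 5·8 8·5 10·4 20·2 40·1  f→[1+2+4+5+8+10+20+40]=90
[q^41] f(41)=41,f(1)=1 ⇒ 42
q^42  k|42↦f(k): 42:42 21:21 14:14 7:7 6:6 3:3 2:2 1:1  a_42=96
d|43:{1,43}  Σf=1+43=44

60, 56, 90, 42, 96, 44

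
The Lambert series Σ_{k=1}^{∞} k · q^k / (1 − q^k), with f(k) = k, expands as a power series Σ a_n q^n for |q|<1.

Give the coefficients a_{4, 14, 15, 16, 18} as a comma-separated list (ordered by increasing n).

[q^4] f(1)=1,f(2)=2,f(4)=4 ⇒ 7
q^14  k|14↦f(k): 1:1 2:2 7:7 14:14  a_14=24
[q^15] f(15)=15,f(5)=5,f(3)=3,f(1)=1 ⇒ 24
q^16  k|16↦f(k): 16:16 8:8 4:4 2:2 1:1  a_16=31
d|18:{1,2,3,6,9,18}  Σf=1+2+3+6+9+18=39

7, 24, 24, 31, 39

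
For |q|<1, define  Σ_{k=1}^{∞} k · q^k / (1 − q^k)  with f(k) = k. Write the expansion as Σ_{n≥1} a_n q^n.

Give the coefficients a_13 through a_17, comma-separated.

14, 24, 24, 31, 18

[q^13] f(1)=1,f(13)=13 ⇒ 14
n=14: 1·14 2·7 7·2 14·1  f→[1+2+7+14]=24
[q^15] f(15)=15,f(5)=5,f(3)=3,f(1)=1 ⇒ 24
d|16:{16,8,4,2,1}  Σf=16+8+4+2+1=31
q^17  k|17↦f(k): 1:1 17:17  a_17=18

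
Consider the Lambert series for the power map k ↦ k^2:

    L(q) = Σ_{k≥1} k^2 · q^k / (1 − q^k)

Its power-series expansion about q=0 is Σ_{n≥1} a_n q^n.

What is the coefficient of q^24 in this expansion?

a_24 = 850

[q^24] f(1)=1,f(2)=4,f(3)=9,f(4)=16,f(6)=36,f(8)=64,f(12)=144,f(24)=576 ⇒ 850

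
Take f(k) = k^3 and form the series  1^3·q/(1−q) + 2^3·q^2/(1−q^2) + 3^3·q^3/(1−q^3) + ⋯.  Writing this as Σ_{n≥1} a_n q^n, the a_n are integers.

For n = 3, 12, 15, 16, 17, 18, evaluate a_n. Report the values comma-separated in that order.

28, 2044, 3528, 4681, 4914, 6813

n=3: 3·1 1·3  f→[27+1]=28
n=12: 1·12 2·6 3·4 4·3 6·2 12·1  f→[1+8+27+64+216+1728]=2044
[q^15] f(15)=3375,f(5)=125,f(3)=27,f(1)=1 ⇒ 3528
d|16:{16,8,4,2,1}  Σf=4096+512+64+8+1=4681
[q^17] f(17)=4913,f(1)=1 ⇒ 4914
d|18:{1,2,3,6,9,18}  Σf=1+8+27+216+729+5832=6813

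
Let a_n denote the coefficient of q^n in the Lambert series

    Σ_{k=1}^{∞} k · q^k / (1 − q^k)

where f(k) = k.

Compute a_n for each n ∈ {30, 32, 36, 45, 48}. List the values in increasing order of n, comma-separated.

72, 63, 91, 78, 124

n=30: 30·1 15·2 10·3 6·5 5·6 3·10 2·15 1·30  f→[30+15+10+6+5+3+2+1]=72
n=32: 32·1 16·2 8·4 4·8 2·16 1·32  f→[32+16+8+4+2+1]=63
q^36  k|36↦f(k): 36:36 18:18 12:12 9:9 6:6 4:4 3:3 2:2 1:1  a_36=91
d|45:{45,15,9,5,3,1}  Σf=45+15+9+5+3+1=78
[q^48] f(1)=1,f(2)=2,f(3)=3,f(4)=4,f(6)=6,f(8)=8,f(12)=12,f(16)=16,f(24)=24,f(48)=48 ⇒ 124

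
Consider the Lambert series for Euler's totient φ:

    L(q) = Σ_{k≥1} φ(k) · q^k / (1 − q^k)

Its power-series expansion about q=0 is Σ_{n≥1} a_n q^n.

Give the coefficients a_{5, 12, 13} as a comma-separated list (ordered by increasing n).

n=5: 5·1 1·5  φ→[4+1]=5
n=12: 1·12 2·6 3·4 4·3 6·2 12·1  φ→[1+1+2+2+2+4]=12
q^13  k|13↦φ(k): 13:12 1:1  a_13=13

5, 12, 13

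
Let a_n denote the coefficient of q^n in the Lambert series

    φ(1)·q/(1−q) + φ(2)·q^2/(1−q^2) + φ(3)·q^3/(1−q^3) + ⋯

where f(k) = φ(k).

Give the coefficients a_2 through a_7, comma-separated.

q^2  k|2↦φ(k): 1:1 2:1  a_2=2
[q^3] φ(1)=1,φ(3)=2 ⇒ 3
d|4:{1,2,4}  Σφ=1+1+2=4
[q^5] φ(5)=4,φ(1)=1 ⇒ 5
d|6:{6,3,2,1}  Σφ=2+2+1+1=6
n=7: 1·7 7·1  φ→[1+6]=7

2, 3, 4, 5, 6, 7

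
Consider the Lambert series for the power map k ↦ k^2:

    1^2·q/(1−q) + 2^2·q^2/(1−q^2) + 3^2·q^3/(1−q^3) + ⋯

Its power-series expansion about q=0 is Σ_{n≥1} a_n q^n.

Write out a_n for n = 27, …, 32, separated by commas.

q^27  k|27↦f(k): 27:729 9:81 3:9 1:1  a_27=820
q^28  k|28↦f(k): 28:784 14:196 7:49 4:16 2:4 1:1  a_28=1050
n=29: 1·29 29·1  f→[1+841]=842
q^30  k|30↦f(k): 30:900 15:225 10:100 6:36 5:25 3:9 2:4 1:1  a_30=1300
q^31  k|31↦f(k): 31:961 1:1  a_31=962
q^32  k|32↦f(k): 1:1 2:4 4:16 8:64 16:256 32:1024  a_32=1365

820, 1050, 842, 1300, 962, 1365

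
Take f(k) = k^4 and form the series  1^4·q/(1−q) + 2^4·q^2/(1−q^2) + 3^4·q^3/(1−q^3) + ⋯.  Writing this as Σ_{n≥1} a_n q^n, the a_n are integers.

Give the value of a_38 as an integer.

a_38 = 2215474

d|38:{1,2,19,38}  Σf=1+16+130321+2085136=2215474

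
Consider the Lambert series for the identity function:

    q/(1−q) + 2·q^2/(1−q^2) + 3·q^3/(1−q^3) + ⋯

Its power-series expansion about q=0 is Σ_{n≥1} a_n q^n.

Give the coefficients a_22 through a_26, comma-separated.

d|22:{1,2,11,22}  Σf=1+2+11+22=36
[q^23] f(23)=23,f(1)=1 ⇒ 24
d|24:{24,12,8,6,4,3,2,1}  Σf=24+12+8+6+4+3+2+1=60
[q^25] f(1)=1,f(5)=5,f(25)=25 ⇒ 31
n=26: 26·1 13·2 2·13 1·26  f→[26+13+2+1]=42

36, 24, 60, 31, 42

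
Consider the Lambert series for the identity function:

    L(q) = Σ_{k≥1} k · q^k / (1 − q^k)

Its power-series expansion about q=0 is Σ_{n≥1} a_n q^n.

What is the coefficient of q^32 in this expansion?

d|32:{1,2,4,8,16,32}  Σf=1+2+4+8+16+32=63

a_32 = 63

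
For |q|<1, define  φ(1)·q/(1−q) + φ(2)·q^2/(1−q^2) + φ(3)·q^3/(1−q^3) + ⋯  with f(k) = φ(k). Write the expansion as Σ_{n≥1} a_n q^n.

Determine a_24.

[q^24] φ(24)=8,φ(12)=4,φ(8)=4,φ(6)=2,φ(4)=2,φ(3)=2,φ(2)=1,φ(1)=1 ⇒ 24

a_24 = 24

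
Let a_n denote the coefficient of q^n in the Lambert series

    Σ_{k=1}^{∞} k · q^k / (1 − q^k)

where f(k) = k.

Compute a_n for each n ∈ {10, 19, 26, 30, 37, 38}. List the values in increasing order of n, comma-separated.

n=10: 10·1 5·2 2·5 1·10  f→[10+5+2+1]=18
q^19  k|19↦f(k): 19:19 1:1  a_19=20
n=26: 1·26 2·13 13·2 26·1  f→[1+2+13+26]=42
n=30: 30·1 15·2 10·3 6·5 5·6 3·10 2·15 1·30  f→[30+15+10+6+5+3+2+1]=72
[q^37] f(37)=37,f(1)=1 ⇒ 38
n=38: 38·1 19·2 2·19 1·38  f→[38+19+2+1]=60

18, 20, 42, 72, 38, 60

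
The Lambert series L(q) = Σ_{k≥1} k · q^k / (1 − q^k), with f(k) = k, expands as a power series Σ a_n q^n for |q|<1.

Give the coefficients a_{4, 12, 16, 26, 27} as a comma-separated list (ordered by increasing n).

n=4: 1·4 2·2 4·1  f→[1+2+4]=7
n=12: 1·12 2·6 3·4 4·3 6·2 12·1  f→[1+2+3+4+6+12]=28
[q^16] f(16)=16,f(8)=8,f(4)=4,f(2)=2,f(1)=1 ⇒ 31
d|26:{26,13,2,1}  Σf=26+13+2+1=42
d|27:{1,3,9,27}  Σf=1+3+9+27=40

7, 28, 31, 42, 40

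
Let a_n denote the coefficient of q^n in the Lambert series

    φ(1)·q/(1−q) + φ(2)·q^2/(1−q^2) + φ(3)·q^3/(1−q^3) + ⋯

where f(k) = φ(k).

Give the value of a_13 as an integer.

d|13:{13,1}  Σφ=12+1=13

a_13 = 13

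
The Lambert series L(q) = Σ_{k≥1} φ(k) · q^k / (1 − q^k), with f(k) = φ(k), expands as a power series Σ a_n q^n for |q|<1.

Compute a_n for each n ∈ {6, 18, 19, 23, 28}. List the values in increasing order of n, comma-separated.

q^6  k|6↦φ(k): 6:2 3:2 2:1 1:1  a_6=6
[q^18] φ(1)=1,φ(2)=1,φ(3)=2,φ(6)=2,φ(9)=6,φ(18)=6 ⇒ 18
[q^19] φ(19)=18,φ(1)=1 ⇒ 19
d|23:{23,1}  Σφ=22+1=23
n=28: 28·1 14·2 7·4 4·7 2·14 1·28  φ→[12+6+6+2+1+1]=28

6, 18, 19, 23, 28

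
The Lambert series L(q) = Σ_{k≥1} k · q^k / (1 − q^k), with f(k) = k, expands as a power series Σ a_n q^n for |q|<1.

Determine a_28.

q^28  k|28↦f(k): 28:28 14:14 7:7 4:4 2:2 1:1  a_28=56

a_28 = 56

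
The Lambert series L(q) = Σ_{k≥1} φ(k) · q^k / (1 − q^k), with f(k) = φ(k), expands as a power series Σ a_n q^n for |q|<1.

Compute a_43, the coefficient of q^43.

[q^43] φ(1)=1,φ(43)=42 ⇒ 43

a_43 = 43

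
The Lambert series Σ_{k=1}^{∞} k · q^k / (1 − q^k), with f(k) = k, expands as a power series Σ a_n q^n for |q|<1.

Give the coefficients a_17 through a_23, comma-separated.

[q^17] f(17)=17,f(1)=1 ⇒ 18
[q^18] f(1)=1,f(2)=2,f(3)=3,f(6)=6,f(9)=9,f(18)=18 ⇒ 39
d|19:{19,1}  Σf=19+1=20
q^20  k|20↦f(k): 1:1 2:2 4:4 5:5 10:10 20:20  a_20=42
d|21:{1,3,7,21}  Σf=1+3+7+21=32
d|22:{22,11,2,1}  Σf=22+11+2+1=36
n=23: 1·23 23·1  f→[1+23]=24

18, 39, 20, 42, 32, 36, 24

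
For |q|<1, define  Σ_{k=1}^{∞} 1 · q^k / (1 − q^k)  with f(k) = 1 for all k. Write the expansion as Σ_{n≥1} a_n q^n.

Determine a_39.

a_39 = 4

d|39:{39,13,3,1}  Σf=1+1+1+1=4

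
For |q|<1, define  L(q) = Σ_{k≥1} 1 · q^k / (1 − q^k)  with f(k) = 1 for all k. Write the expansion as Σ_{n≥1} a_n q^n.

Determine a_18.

a_18 = 6

[q^18] f(1)=1,f(2)=1,f(3)=1,f(6)=1,f(9)=1,f(18)=1 ⇒ 6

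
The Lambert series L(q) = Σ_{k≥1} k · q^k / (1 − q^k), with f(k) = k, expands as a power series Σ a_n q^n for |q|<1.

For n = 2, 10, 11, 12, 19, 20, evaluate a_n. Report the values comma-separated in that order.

3, 18, 12, 28, 20, 42

n=2: 2·1 1·2  f→[2+1]=3
[q^10] f(10)=10,f(5)=5,f(2)=2,f(1)=1 ⇒ 18
d|11:{11,1}  Σf=11+1=12
d|12:{1,2,3,4,6,12}  Σf=1+2+3+4+6+12=28
q^19  k|19↦f(k): 1:1 19:19  a_19=20
q^20  k|20↦f(k): 1:1 2:2 4:4 5:5 10:10 20:20  a_20=42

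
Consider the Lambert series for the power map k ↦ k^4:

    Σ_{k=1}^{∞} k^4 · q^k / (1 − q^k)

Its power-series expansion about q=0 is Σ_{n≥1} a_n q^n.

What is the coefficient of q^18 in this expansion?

a_18 = 112931

[q^18] f(18)=104976,f(9)=6561,f(6)=1296,f(3)=81,f(2)=16,f(1)=1 ⇒ 112931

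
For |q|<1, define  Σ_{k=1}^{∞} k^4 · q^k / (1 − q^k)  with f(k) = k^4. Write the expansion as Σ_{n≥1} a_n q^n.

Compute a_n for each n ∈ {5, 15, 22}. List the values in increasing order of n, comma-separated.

626, 51332, 248914

q^5  k|5↦f(k): 1:1 5:625  a_5=626
q^15  k|15↦f(k): 1:1 3:81 5:625 15:50625  a_15=51332
n=22: 22·1 11·2 2·11 1·22  f→[234256+14641+16+1]=248914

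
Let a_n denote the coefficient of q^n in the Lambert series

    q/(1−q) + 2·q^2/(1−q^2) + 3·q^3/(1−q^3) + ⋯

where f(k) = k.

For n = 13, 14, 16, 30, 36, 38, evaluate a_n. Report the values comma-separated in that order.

14, 24, 31, 72, 91, 60

d|13:{13,1}  Σf=13+1=14
n=14: 1·14 2·7 7·2 14·1  f→[1+2+7+14]=24
d|16:{16,8,4,2,1}  Σf=16+8+4+2+1=31
[q^30] f(30)=30,f(15)=15,f(10)=10,f(6)=6,f(5)=5,f(3)=3,f(2)=2,f(1)=1 ⇒ 72
[q^36] f(1)=1,f(2)=2,f(3)=3,f(4)=4,f(6)=6,f(9)=9,f(12)=12,f(18)=18,f(36)=36 ⇒ 91
[q^38] f(38)=38,f(19)=19,f(2)=2,f(1)=1 ⇒ 60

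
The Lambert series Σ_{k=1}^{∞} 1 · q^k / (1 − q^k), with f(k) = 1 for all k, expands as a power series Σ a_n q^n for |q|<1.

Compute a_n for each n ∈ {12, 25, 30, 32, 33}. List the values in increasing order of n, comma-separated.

6, 3, 8, 6, 4

q^12  k|12↦f(k): 1:1 2:1 3:1 4:1 6:1 12:1  a_12=6
q^25  k|25↦f(k): 1:1 5:1 25:1  a_25=3
d|30:{30,15,10,6,5,3,2,1}  Σf=1+1+1+1+1+1+1+1=8
[q^32] f(1)=1,f(2)=1,f(4)=1,f(8)=1,f(16)=1,f(32)=1 ⇒ 6
q^33  k|33↦f(k): 33:1 11:1 3:1 1:1  a_33=4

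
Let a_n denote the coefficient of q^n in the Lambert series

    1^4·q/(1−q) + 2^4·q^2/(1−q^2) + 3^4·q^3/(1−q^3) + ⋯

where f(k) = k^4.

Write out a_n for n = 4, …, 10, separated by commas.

273, 626, 1394, 2402, 4369, 6643, 10642

d|4:{1,2,4}  Σf=1+16+256=273
q^5  k|5↦f(k): 5:625 1:1  a_5=626
q^6  k|6↦f(k): 1:1 2:16 3:81 6:1296  a_6=1394
n=7: 7·1 1·7  f→[2401+1]=2402
q^8  k|8↦f(k): 8:4096 4:256 2:16 1:1  a_8=4369
q^9  k|9↦f(k): 1:1 3:81 9:6561  a_9=6643
[q^10] f(1)=1,f(2)=16,f(5)=625,f(10)=10000 ⇒ 10642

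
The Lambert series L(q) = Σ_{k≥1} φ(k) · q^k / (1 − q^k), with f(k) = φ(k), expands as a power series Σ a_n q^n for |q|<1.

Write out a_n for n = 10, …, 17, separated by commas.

d|10:{10,5,2,1}  Σφ=4+4+1+1=10
n=11: 11·1 1·11  φ→[10+1]=11
q^12  k|12↦φ(k): 12:4 6:2 4:2 3:2 2:1 1:1  a_12=12
d|13:{13,1}  Σφ=12+1=13
d|14:{14,7,2,1}  Σφ=6+6+1+1=14
d|15:{1,3,5,15}  Σφ=1+2+4+8=15
d|16:{1,2,4,8,16}  Σφ=1+1+2+4+8=16
q^17  k|17↦φ(k): 17:16 1:1  a_17=17

10, 11, 12, 13, 14, 15, 16, 17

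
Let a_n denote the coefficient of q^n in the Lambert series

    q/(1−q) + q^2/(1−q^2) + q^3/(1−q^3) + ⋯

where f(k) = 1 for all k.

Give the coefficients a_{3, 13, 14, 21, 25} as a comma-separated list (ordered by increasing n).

d|3:{1,3}  Σf=1+1=2
q^13  k|13↦f(k): 1:1 13:1  a_13=2
d|14:{14,7,2,1}  Σf=1+1+1+1=4
q^21  k|21↦f(k): 1:1 3:1 7:1 21:1  a_21=4
[q^25] f(1)=1,f(5)=1,f(25)=1 ⇒ 3

2, 2, 4, 4, 3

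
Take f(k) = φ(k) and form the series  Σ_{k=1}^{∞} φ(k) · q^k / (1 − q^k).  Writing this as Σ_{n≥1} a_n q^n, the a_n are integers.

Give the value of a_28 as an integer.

q^28  k|28↦φ(k): 1:1 2:1 4:2 7:6 14:6 28:12  a_28=28

a_28 = 28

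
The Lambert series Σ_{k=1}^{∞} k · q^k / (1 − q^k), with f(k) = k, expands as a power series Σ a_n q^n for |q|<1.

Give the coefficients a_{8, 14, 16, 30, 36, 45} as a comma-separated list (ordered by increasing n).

d|8:{8,4,2,1}  Σf=8+4+2+1=15
n=14: 1·14 2·7 7·2 14·1  f→[1+2+7+14]=24
d|16:{16,8,4,2,1}  Σf=16+8+4+2+1=31
q^30  k|30↦f(k): 1:1 2:2 3:3 5:5 6:6 10:10 15:15 30:30  a_30=72
n=36: 1·36 2·18 3·12 4·9 6·6 9·4 12·3 18·2 36·1  f→[1+2+3+4+6+9+12+18+36]=91
[q^45] f(1)=1,f(3)=3,f(5)=5,f(9)=9,f(15)=15,f(45)=45 ⇒ 78

15, 24, 31, 72, 91, 78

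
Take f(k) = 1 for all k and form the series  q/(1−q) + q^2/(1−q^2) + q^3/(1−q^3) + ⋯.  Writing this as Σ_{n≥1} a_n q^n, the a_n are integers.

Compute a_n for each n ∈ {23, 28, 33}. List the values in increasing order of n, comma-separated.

2, 6, 4

n=23: 1·23 23·1  f→[1+1]=2
[q^28] f(1)=1,f(2)=1,f(4)=1,f(7)=1,f(14)=1,f(28)=1 ⇒ 6
q^33  k|33↦f(k): 1:1 3:1 11:1 33:1  a_33=4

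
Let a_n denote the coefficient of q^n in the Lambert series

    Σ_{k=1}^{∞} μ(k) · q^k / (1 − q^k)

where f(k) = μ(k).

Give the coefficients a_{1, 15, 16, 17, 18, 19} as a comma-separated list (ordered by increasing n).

d|1:{1}  Σμ=1=1
n=15: 15·1 5·3 3·5 1·15  μ→[1+(-1)+(-1)+1]=0
n=16: 16·1 8·2 4·4 2·8 1·16  μ→[0+0+0+(-1)+1]=0
[q^17] μ(1)=1,μ(17)=-1 ⇒ 0
d|18:{1,2,3,6,9,18}  Σμ=1+(-1)+(-1)+1+0+0=0
q^19  k|19↦μ(k): 19:-1 1:1  a_19=0

1, 0, 0, 0, 0, 0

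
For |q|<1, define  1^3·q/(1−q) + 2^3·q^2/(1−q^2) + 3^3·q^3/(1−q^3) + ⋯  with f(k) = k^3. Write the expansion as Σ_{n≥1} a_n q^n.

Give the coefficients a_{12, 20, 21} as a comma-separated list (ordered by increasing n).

[q^12] f(12)=1728,f(6)=216,f(4)=64,f(3)=27,f(2)=8,f(1)=1 ⇒ 2044
d|20:{20,10,5,4,2,1}  Σf=8000+1000+125+64+8+1=9198
[q^21] f(1)=1,f(3)=27,f(7)=343,f(21)=9261 ⇒ 9632

2044, 9198, 9632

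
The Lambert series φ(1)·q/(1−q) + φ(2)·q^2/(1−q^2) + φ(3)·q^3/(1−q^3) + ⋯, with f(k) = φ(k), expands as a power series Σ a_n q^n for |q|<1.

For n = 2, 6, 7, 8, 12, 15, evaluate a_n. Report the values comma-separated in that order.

d|2:{2,1}  Σφ=1+1=2
[q^6] φ(1)=1,φ(2)=1,φ(3)=2,φ(6)=2 ⇒ 6
[q^7] φ(7)=6,φ(1)=1 ⇒ 7
q^8  k|8↦φ(k): 1:1 2:1 4:2 8:4  a_8=8
q^12  k|12↦φ(k): 1:1 2:1 3:2 4:2 6:2 12:4  a_12=12
n=15: 1·15 3·5 5·3 15·1  φ→[1+2+4+8]=15

2, 6, 7, 8, 12, 15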